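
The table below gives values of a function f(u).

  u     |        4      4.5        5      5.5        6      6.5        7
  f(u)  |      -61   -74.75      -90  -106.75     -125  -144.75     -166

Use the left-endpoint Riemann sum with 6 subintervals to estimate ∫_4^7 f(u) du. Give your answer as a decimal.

-301.125

Δu = 0.5.
Sum = 0.5·[(-61) + (-74.75) + (-90) + (-106.75) + (-125) + (-144.75)] = -301.125.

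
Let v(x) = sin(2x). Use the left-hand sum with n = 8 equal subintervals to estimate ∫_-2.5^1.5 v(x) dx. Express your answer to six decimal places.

Δx = (1.5 − (-2.5))/8 = 0.5.
Left endpoints: -2.5, -2, -1.5, -1, -0.5, 0, 0.5, 1.
v(-2.5) ≈ 0.958924, v(-2) ≈ 0.756802, v(-1.5) ≈ -0.141120, v(-1) ≈ -0.909297, v(-0.5) ≈ -0.841471, v(0) ≈ 0.000000, v(0.5) ≈ 0.841471, v(1) ≈ 0.909297.
Sum = Δx · [v(-2.5) + v(-2) + v(-1.5) + ...].
Sum ≈ 0.787303.

0.787303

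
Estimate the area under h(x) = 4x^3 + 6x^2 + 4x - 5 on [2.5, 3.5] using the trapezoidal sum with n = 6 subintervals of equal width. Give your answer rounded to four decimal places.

172.6944

Δx = (3.5 − 2.5)/6 = 1/6.
h(2.5) = 105, h(8/3) = 3353/27, h(17/6) = 3928/27, h(3) = 169, h(19/6) = 5261/27, h(10/3) = 6025/27, h(3.5) = 254.
T_6 = (Δx/2)·[h(x_0) + 2h(x_1) + ... + 2h(x_{5}) + h(x_6)].
Sum ≈ 172.6944.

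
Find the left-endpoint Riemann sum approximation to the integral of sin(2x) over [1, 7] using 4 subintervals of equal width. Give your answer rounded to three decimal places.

Δx = (7 − 1)/4 = 1.5.
Left endpoints: 1, 2.5, 4, 5.5.
f(1) ≈ 0.909, f(2.5) ≈ -0.959, f(4) ≈ 0.989, f(5.5) ≈ -1.000.
Sum = Δx · [f(1) + f(2.5) + f(4) + f(5.5)].
Sum ≈ -0.090.

-0.090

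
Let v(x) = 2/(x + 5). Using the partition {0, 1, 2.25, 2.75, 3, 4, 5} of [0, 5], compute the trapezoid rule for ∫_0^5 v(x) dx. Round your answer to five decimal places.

Subinterval widths: 1, 1.25, 0.5, 0.25, 1, 1.
v(0) = 0.4, v(1) = 1/3, v(2.25) = 8/29, v(2.75) = 8/31, v(3) = 0.25, v(4) = 2/9, v(5) = 0.2.
On each subinterval the trapezoid contributes (Δx_i/2)·[v(x_{i-1}) + v(x_i)].
Sum ≈ 1.39163.

1.39163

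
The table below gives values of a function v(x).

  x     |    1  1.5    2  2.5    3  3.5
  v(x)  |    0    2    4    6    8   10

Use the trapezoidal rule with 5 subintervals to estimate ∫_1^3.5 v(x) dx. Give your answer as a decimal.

Δx = 0.5.
T_5 = (0.5/2)·[0 + 2·2 + 2·4 + 2·6 + 2·8 + 10] = 12.5.

12.5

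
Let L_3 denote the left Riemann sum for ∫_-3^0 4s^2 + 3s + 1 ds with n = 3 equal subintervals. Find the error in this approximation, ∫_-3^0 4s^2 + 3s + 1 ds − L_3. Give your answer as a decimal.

Exact integral: ∫_-3^0 f(s) ds = 25.5.
L_3 = 41.
Error = 25.5 − 41 = -15.5.

-15.5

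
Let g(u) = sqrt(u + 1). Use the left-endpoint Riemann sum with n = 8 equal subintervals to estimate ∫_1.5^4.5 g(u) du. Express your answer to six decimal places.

Δu = (4.5 − 1.5)/8 = 0.375.
Left endpoints: 1.5, 1.875, 2.25, 2.625, 3, 3.375, 3.75, 4.125.
g(1.5) ≈ 1.581139, g(1.875) ≈ 1.695582, g(2.25) ≈ 1.802776, g(2.625) ≈ 1.903943, g(3) ≈ 2.000000, g(3.375) ≈ 2.091650, g(3.75) ≈ 2.179449, g(4.125) ≈ 2.263846.
Sum = Δu · [g(1.5) + g(1.875) + g(2.25) + ...].
Sum ≈ 5.819395.

5.819395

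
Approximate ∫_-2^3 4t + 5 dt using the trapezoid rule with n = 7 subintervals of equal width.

Δt = (3 − (-2))/7 = 5/7.
f(-2) = -3, f(-9/7) = -1/7, f(-4/7) = 19/7, f(1/7) = 39/7, f(6/7) = 59/7, f(11/7) = 79/7, f(16/7) = 99/7, f(3) = 17.
T_7 = (Δt/2)·[f(t_0) + 2f(t_1) + ... + 2f(t_{6}) + f(t_7)].
Sum = 35.

35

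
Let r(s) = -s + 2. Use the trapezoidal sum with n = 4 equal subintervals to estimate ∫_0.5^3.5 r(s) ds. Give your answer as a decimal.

Δs = (3.5 − 0.5)/4 = 0.75.
r(0.5) = 1.5, r(1.25) = 0.75, r(2) = 0, r(2.75) = -0.75, r(3.5) = -1.5.
T_4 = (Δs/2)·[r(s_0) + 2r(s_1) + 2r(s_2) + 2r(s_3) + r(s_4)].
Sum = 0.

0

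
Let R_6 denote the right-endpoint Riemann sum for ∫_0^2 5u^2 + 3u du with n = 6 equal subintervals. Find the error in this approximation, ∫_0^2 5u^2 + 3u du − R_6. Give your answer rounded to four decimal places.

-4.5185

Exact integral: ∫_0^2 f(u) du ≈ 19.333333.
R_6 ≈ 23.851852.
Error ≈ 19.333333 − 23.851852 ≈ -4.5185.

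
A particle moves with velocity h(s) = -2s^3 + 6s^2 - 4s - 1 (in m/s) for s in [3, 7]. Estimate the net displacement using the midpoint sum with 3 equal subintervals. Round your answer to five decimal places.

Δs = (7 − 3)/3 = 4/3.
Midpoints: 11/3, 5, 19/3.
h(11/3) = -907/27, h(5) = -121, h(19/3) = -7931/27.
Sum = Δs · [h(11/3) + h(5) + h(19/3)].
Sum ≈ -597.77778.

-597.77778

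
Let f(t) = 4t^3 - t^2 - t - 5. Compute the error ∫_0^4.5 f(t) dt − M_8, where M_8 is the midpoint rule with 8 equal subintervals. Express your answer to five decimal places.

3.08496

Exact integral: ∫_0^4.5 f(t) dt = 347.0625.
M_8 ≈ 343.9775391.
Error ≈ 347.0625 − 343.9775391 ≈ 3.08496.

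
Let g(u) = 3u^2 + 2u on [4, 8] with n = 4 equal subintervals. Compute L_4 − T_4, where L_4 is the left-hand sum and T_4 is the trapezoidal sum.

-76

L_4 = 422.
T_4 = 498.
L_4 − T_4 = -76.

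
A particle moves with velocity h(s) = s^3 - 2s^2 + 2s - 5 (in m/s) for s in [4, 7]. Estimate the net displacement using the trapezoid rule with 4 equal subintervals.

Δs = (7 − 4)/4 = 0.75.
h(4) = 35, h(4.75) = 66.546875, h(5.5) = 111.875, h(6.25) = 173.515625, h(7) = 254.
T_4 = (Δs/2)·[h(s_0) + 2h(s_1) + 2h(s_2) + 2h(s_3) + h(s_4)].
Sum = 372.328125.

372.328125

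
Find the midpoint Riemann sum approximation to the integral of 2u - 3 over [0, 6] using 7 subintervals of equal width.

18

Δu = (6 − 0)/7 = 6/7.
Midpoints: 3/7, 9/7, 15/7, 3, 27/7, 33/7, 39/7.
f(3/7) = -15/7, f(9/7) = -3/7, f(15/7) = 9/7, f(3) = 3, f(27/7) = 33/7, f(33/7) = 45/7, f(39/7) = 57/7.
Sum = Δu · [f(3/7) + f(9/7) + f(15/7) + ...].
Sum = 18.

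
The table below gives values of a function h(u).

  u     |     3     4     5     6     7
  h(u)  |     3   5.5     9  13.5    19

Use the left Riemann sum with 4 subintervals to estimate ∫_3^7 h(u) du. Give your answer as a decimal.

31

Δu = 1.
Sum = 1·[3 + 5.5 + 9 + 13.5] = 31.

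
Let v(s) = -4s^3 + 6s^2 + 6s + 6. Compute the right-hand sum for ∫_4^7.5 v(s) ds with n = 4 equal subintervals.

-2590.13671875

Δs = (7.5 − 4)/4 = 0.875.
Right endpoints: 4.875, 5.75, 6.625, 7.5.
v(4.875) = -285.5859375, v(5.75) = -521.5625, v(6.625) = -854.0078125, v(7.5) = -1299.
Sum = Δs · [v(4.875) + v(5.75) + v(6.625) + v(7.5)].
Sum = -2590.13671875.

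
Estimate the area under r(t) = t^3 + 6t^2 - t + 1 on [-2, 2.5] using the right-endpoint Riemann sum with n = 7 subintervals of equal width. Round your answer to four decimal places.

68.9694

Δt = (2.5 − (-2))/7 = 9/14.
Right endpoints: -19/14, -5/7, -1/14, 4/7, 17/14, 13/7, 2.5.
r(-19/14) = 29933/2744, r(-5/7) = 1513/343, r(-1/14) = 3023/2744, r(4/7) = 883/343, r(17/14) = 28601/2744, r(13/7) = 9001/343, r(2.5) = 51.625.
Sum = Δt · [r(-19/14) + r(-5/7) + r(-1/14) + ...].
Sum ≈ 68.9694.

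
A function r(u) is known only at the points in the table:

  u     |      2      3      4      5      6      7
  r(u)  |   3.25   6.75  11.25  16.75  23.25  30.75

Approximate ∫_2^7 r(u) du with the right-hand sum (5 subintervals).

Δu = 1.
Sum = 1·[6.75 + 11.25 + 16.75 + 23.25 + 30.75] = 88.75.

88.75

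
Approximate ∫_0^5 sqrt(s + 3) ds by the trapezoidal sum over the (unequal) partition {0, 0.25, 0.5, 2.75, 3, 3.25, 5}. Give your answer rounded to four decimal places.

Subinterval widths: 0.25, 0.25, 2.25, 0.25, 0.25, 1.75.
f(0) ≈ 1.7321, f(0.25) ≈ 1.8028, f(0.5) ≈ 1.8708, f(2.75) ≈ 2.3979, f(3) ≈ 2.4495, f(3.25) ≈ 2.5000, f(5) ≈ 2.8284.
On each subinterval the trapezoid contributes (Δs_i/2)·[f(s_{i-1}) + f(s_i)].
Sum ≈ 11.5904.

11.5904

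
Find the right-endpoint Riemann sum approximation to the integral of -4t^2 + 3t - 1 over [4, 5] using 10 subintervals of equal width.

Δt = (5 − 4)/10 = 0.1.
Right endpoints: 4.1, 4.2, 4.3, 4.4, 4.5, 4.6, 4.7, 4.8, 4.9, 5.
f(4.1) = -55.94, f(4.2) = -58.96, f(4.3) = -62.06, f(4.4) = -65.24, f(4.5) = -68.5, f(4.6) = -71.84, f(4.7) = -75.26, f(4.8) = -78.76, f(4.9) = -82.34, f(5) = -86.
Sum = Δt · [f(4.1) + f(4.2) + f(4.3) + ...].
Sum = -70.49.

-70.49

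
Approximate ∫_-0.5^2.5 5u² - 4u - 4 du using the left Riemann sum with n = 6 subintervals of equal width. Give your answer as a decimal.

Δu = (2.5 − (-0.5))/6 = 0.5.
Left endpoints: -0.5, 0, 0.5, 1, 1.5, 2.
f(-0.5) = -0.75, f(0) = -4, f(0.5) = -4.75, f(1) = -3, f(1.5) = 1.25, f(2) = 8.
Sum = Δu · [f(-0.5) + f(0) + f(0.5) + ...].
Sum = -1.625.

-1.625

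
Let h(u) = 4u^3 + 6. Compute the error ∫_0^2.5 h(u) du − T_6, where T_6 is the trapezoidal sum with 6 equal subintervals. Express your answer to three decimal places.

-1.085

Exact integral: ∫_0^2.5 h(u) du = 54.0625.
T_6 ≈ 55.14757.
Error ≈ 54.0625 − 55.14757 ≈ -1.085.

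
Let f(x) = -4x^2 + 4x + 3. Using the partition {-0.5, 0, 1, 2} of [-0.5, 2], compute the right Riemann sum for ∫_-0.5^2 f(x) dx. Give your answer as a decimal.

-0.5

Subinterval widths: 0.5, 1, 1.
Right endpoints: 0, 1, 2.
f(0) = 3, f(1) = 3, f(2) = -5.
Sum = Σ Δx_i · f(x_i).
Sum = -0.5.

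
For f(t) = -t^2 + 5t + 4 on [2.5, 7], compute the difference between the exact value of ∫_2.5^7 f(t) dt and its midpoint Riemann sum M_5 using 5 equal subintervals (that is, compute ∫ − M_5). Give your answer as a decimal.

Exact integral: ∫_2.5^7 f(t) dt = 15.75.
M_5 = 16.05375.
Error = 15.75 − 16.05375 = -0.30375.

-0.30375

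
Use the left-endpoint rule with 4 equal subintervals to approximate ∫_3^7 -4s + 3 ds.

Δs = (7 − 3)/4 = 1.
Left endpoints: 3, 4, 5, 6.
f(3) = -9, f(4) = -13, f(5) = -17, f(6) = -21.
Sum = Δs · [f(3) + f(4) + f(5) + f(6)].
Sum = -60.

-60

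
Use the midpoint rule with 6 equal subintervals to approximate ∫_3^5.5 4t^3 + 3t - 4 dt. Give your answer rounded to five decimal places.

854.09288

Δt = (5.5 − 3)/6 = 5/12.
Midpoints: 77/24, 3.625, 97/24, 107/24, 4.875, 127/24.
f(77/24) = 475973/3456, f(3.625) = 197.4140625, f(97/24) = 940753/3456, f(107/24) = 1257443/3456, f(4.875) = 474.0546875, f(127/24) = 2089423/3456.
Sum = Δt · [f(77/24) + f(3.625) + f(97/24) + ...].
Sum ≈ 854.09288.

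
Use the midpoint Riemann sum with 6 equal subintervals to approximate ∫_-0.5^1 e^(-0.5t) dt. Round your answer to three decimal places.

Δt = (1 − (-0.5))/6 = 0.25.
Midpoints: -0.375, -0.125, 0.125, 0.375, 0.625, 0.875.
f(-0.375) ≈ 1.206, f(-0.125) ≈ 1.064, f(0.125) ≈ 0.939, f(0.375) ≈ 0.829, f(0.625) ≈ 0.732, f(0.875) ≈ 0.646.
Sum = Δt · [f(-0.375) + f(-0.125) + f(0.125) + ...].
Sum ≈ 1.354.

1.354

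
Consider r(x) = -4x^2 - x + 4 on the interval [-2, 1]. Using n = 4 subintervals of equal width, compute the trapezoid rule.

Δx = (1 − (-2))/4 = 0.75.
r(-2) = -10, r(-1.25) = -1, r(-0.5) = 3.5, r(0.25) = 3.5, r(1) = -1.
T_4 = (Δx/2)·[r(x_0) + 2r(x_1) + 2r(x_2) + 2r(x_3) + r(x_4)].
Sum = 0.375.

0.375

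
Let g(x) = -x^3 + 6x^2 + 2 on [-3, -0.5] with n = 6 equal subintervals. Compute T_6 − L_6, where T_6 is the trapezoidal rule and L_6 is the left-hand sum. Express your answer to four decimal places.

T_6 ≈ 79.798177.
L_6 ≈ 96.334635.
T_6 − L_6 ≈ -16.5365.

-16.5365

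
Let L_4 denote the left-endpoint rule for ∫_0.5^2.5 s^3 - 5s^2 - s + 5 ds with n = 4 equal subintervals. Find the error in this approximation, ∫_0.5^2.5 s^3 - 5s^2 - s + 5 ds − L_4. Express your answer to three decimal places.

Exact integral: ∫_0.5^2.5 f(s) ds ≈ -9.08333.
L_4 = -5.
Error ≈ -9.08333 − (-5) ≈ -4.083.

-4.083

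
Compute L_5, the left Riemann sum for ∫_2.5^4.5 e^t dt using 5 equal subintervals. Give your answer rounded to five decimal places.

Δt = (4.5 − 2.5)/5 = 0.4.
Left endpoints: 2.5, 2.9, 3.3, 3.7, 4.1.
f(2.5) ≈ 12.18249, f(2.9) ≈ 18.17415, f(3.3) ≈ 27.11264, f(3.7) ≈ 40.44730, f(4.1) ≈ 60.34029.
Sum = Δt · [f(2.5) + f(2.9) + f(3.3) + f(3.7) + f(4.1)].
Sum ≈ 63.30275.

63.30275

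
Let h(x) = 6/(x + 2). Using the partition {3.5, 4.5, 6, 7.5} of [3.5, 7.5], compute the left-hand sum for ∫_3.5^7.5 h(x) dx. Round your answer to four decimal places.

3.6005

Subinterval widths: 1, 1.5, 1.5.
Left endpoints: 3.5, 4.5, 6.
h(3.5) = 12/11, h(4.5) = 12/13, h(6) = 0.75.
Sum = Σ Δx_i · h(x_i).
Sum ≈ 3.6005.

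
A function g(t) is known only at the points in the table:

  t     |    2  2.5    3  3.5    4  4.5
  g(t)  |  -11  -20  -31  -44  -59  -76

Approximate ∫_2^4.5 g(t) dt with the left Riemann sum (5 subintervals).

-82.5

Δt = 0.5.
Sum = 0.5·[(-11) + (-20) + (-31) + (-44) + (-59)] = -82.5.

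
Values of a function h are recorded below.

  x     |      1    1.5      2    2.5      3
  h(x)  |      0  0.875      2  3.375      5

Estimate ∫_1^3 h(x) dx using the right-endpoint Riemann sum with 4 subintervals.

Δx = 0.5.
Sum = 0.5·[0.875 + 2 + 3.375 + 5] = 5.625.

5.625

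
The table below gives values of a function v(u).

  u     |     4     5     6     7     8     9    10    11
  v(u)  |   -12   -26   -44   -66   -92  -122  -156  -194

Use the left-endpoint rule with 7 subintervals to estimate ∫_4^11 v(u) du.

Δu = 1.
Sum = 1·[(-12) + (-26) + (-44) + (-66) + (-92) + (-122) + (-156)] = -518.

-518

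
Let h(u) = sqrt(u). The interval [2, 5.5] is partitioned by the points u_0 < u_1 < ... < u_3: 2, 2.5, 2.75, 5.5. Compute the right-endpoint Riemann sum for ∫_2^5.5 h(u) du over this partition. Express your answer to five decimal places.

Subinterval widths: 0.5, 0.25, 2.75.
Right endpoints: 2.5, 2.75, 5.5.
h(2.5) ≈ 1.58114, h(2.75) ≈ 1.65831, h(5.5) ≈ 2.34521.
Sum = Σ Δu_i · h(u_i).
Sum ≈ 7.65447.

7.65447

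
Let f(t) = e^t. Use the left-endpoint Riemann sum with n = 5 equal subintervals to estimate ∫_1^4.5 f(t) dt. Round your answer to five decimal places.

Δt = (4.5 − 1)/5 = 0.7.
Left endpoints: 1, 1.7, 2.4, 3.1, 3.8.
f(1) ≈ 2.71828, f(1.7) ≈ 5.47395, f(2.4) ≈ 11.02318, f(3.1) ≈ 22.19795, f(3.8) ≈ 44.70118.
Sum = Δt · [f(1) + f(1.7) + f(2.4) + f(3.1) + f(3.8)].
Sum ≈ 60.28018.

60.28018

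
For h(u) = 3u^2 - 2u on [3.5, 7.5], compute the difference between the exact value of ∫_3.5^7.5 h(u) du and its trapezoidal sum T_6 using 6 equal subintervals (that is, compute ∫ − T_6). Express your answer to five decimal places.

-0.88889

Exact integral: ∫_3.5^7.5 h(u) du = 335.
T_6 ≈ 335.8888889.
Error ≈ 335 − 335.8888889 ≈ -0.88889.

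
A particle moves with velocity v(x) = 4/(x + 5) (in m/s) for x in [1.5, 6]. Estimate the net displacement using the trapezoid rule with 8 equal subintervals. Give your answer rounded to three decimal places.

2.106

Δx = (6 − 1.5)/8 = 0.5625.
v(1.5) = 8/13, v(2.0625) = 64/113, v(2.625) = 32/61, v(3.1875) = 64/131, v(3.75) = 16/35, v(4.3125) = 64/149, v(4.875) = 32/79, v(5.4375) = 64/167, v(6) = 4/11.
T_8 = (Δx/2)·[v(x_0) + 2v(x_1) + ... + 2v(x_{7}) + v(x_8)].
Sum ≈ 2.106.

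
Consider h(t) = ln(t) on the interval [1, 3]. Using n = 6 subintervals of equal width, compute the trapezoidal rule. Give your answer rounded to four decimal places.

1.2897

Δt = (3 − 1)/6 = 1/3.
h(1) ≈ 0.0000, h(4/3) ≈ 0.2877, h(5/3) ≈ 0.5108, h(2) ≈ 0.6931, h(7/3) ≈ 0.8473, h(8/3) ≈ 0.9808, h(3) ≈ 1.0986.
T_6 = (Δt/2)·[h(t_0) + 2h(t_1) + ... + 2h(t_{5}) + h(t_6)].
Sum ≈ 1.2897.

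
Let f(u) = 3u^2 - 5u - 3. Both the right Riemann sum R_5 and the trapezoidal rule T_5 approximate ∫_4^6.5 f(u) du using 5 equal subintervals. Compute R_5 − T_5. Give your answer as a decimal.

R_5 = 154.375.
T_5 = 137.8125.
R_5 − T_5 = 16.5625.

16.5625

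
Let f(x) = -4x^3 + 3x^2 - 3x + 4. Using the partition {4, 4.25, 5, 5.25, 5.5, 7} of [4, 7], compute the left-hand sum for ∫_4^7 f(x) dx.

Subinterval widths: 0.25, 0.75, 0.25, 0.25, 1.5.
Left endpoints: 4, 4.25, 5, 5.25, 5.5.
f(4) = -216, f(4.25) = -261.625, f(5) = -436, f(5.25) = -507.875, f(5.5) = -587.25.
Sum = Σ Δx_i · f(x_i).
Sum = -1367.0625.

-1367.0625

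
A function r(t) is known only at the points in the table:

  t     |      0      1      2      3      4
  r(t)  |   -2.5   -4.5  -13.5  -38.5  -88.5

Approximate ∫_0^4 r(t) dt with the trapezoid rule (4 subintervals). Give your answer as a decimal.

Δt = 1.
T_4 = (1/2)·[(-2.5) + 2·(-4.5) + 2·(-13.5) + 2·(-38.5) + (-88.5)] = -102.

-102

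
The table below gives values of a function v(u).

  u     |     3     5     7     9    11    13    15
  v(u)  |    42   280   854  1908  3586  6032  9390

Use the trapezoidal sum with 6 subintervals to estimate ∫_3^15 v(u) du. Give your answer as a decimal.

34752

Δu = 2.
T_6 = (2/2)·[42 + 2·280 + 2·854 + 2·1908 + 2·3586 + 2·6032 + 9390] = 34752.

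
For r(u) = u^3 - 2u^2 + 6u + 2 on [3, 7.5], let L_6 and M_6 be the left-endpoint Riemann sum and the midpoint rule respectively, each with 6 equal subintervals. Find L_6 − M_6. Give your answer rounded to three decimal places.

-114.064

L_6 = 541.30078125.
M_6 ≈ 655.36523.
L_6 − M_6 ≈ -114.064.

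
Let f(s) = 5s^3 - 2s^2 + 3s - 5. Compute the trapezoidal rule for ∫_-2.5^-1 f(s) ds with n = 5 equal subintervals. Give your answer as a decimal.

-73.33875

Δs = (-1 − (-2.5))/5 = 0.3.
f(-2.5) = -103.125, f(-2.2) = -74.52, f(-1.9) = -52.215, f(-1.6) = -35.4, f(-1.3) = -23.265, f(-1) = -15.
T_5 = (Δs/2)·[f(s_0) + 2f(s_1) + ... + 2f(s_{4}) + f(s_5)].
Sum = -73.33875.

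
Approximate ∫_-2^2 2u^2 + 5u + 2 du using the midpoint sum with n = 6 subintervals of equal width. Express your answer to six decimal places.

Δu = (2 − (-2))/6 = 2/3.
Midpoints: -5/3, -1, -1/3, 1/3, 1, 5/3.
f(-5/3) = -7/9, f(-1) = -1, f(-1/3) = 5/9, f(1/3) = 35/9, f(1) = 9, f(5/3) = 143/9.
Sum = Δu · [f(-5/3) + f(-1) + f(-1/3) + ...].
Sum ≈ 18.370370.

18.370370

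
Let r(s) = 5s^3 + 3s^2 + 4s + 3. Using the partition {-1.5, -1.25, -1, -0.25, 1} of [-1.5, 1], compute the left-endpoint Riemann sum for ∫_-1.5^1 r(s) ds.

-4.6640625

Subinterval widths: 0.25, 0.25, 0.75, 1.25.
Left endpoints: -1.5, -1.25, -1, -0.25.
r(-1.5) = -13.125, r(-1.25) = -7.078125, r(-1) = -3, r(-0.25) = 2.109375.
Sum = Σ Δs_i · r(s_i).
Sum = -4.6640625.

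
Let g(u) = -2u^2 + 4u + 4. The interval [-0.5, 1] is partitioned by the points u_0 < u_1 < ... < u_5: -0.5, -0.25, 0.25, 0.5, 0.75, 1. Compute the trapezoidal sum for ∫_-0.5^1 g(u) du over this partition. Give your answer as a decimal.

Subinterval widths: 0.25, 0.5, 0.25, 0.25, 0.25.
g(-0.5) = 1.5, g(-0.25) = 2.875, g(0.25) = 4.875, g(0.5) = 5.5, g(0.75) = 5.875, g(1) = 6.
On each subinterval the trapezoid contributes (Δu_i/2)·[g(u_{i-1}) + g(u_i)].
Sum = 6.6875.

6.6875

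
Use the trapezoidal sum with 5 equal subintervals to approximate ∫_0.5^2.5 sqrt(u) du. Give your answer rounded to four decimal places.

2.3944

Δu = (2.5 − 0.5)/5 = 0.4.
f(0.5) ≈ 0.7071, f(0.9) ≈ 0.9487, f(1.3) ≈ 1.1402, f(1.7) ≈ 1.3038, f(2.1) ≈ 1.4491, f(2.5) ≈ 1.5811.
T_5 = (Δu/2)·[f(u_0) + 2f(u_1) + ... + 2f(u_{4}) + f(u_5)].
Sum ≈ 2.3944.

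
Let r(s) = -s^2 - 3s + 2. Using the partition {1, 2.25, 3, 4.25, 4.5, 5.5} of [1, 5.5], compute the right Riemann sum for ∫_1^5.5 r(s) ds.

Subinterval widths: 1.25, 0.75, 1.25, 0.25, 1.
Right endpoints: 2.25, 3, 4.25, 4.5, 5.5.
r(2.25) = -9.8125, r(3) = -16, r(4.25) = -28.8125, r(4.5) = -31.75, r(5.5) = -44.75.
Sum = Σ Δs_i · r(s_i).
Sum = -112.96875.

-112.96875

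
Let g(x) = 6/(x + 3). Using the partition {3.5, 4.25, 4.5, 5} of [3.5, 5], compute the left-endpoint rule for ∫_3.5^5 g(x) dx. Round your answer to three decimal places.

1.299

Subinterval widths: 0.75, 0.25, 0.5.
Left endpoints: 3.5, 4.25, 4.5.
g(3.5) = 12/13, g(4.25) = 24/29, g(4.5) = 0.8.
Sum = Σ Δx_i · g(x_i).
Sum ≈ 1.299.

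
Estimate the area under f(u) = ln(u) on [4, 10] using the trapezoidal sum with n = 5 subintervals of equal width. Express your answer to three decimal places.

Δu = (10 − 4)/5 = 1.2.
f(4) ≈ 1.386, f(5.2) ≈ 1.649, f(6.4) ≈ 1.856, f(7.6) ≈ 2.028, f(8.8) ≈ 2.175, f(10) ≈ 2.303.
T_5 = (Δu/2)·[f(u_0) + 2f(u_1) + ... + 2f(u_{4}) + f(u_5)].
Sum ≈ 11.463.

11.463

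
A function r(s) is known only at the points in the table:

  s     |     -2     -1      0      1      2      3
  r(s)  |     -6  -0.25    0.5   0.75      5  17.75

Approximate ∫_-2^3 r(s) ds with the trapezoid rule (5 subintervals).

Δs = 1.
T_5 = (1/2)·[(-6) + 2·(-0.25) + 2·0.5 + 2·0.75 + 2·5 + 17.75] = 11.875.

11.875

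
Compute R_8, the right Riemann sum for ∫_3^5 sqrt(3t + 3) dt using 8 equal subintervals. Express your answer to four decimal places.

Δt = (5 − 3)/8 = 0.25.
Right endpoints: 3.25, 3.5, 3.75, 4, 4.25, 4.5, 4.75, 5.
f(3.25) ≈ 3.5707, f(3.5) ≈ 3.6742, f(3.75) ≈ 3.7749, f(4) ≈ 3.8730, f(4.25) ≈ 3.9686, f(4.5) ≈ 4.0620, f(4.75) ≈ 4.1533, f(5) ≈ 4.2426.
Sum = Δt · [f(3.25) + f(3.5) + f(3.75) + ...].
Sum ≈ 7.8299.

7.8299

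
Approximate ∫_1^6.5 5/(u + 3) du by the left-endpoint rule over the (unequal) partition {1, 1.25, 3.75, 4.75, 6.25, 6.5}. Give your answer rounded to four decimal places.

5.0973

Subinterval widths: 0.25, 2.5, 1, 1.5, 0.25.
Left endpoints: 1, 1.25, 3.75, 4.75, 6.25.
f(1) = 1.25, f(1.25) = 20/17, f(3.75) = 20/27, f(4.75) = 20/31, f(6.25) = 20/37.
Sum = Σ Δu_i · f(u_i).
Sum ≈ 5.0973.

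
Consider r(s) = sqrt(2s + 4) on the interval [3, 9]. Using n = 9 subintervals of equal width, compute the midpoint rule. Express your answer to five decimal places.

23.85736

Δs = (9 − 3)/9 = 2/3.
Midpoints: 10/3, 4, 14/3, 16/3, 6, 20/3, 22/3, 8, 26/3.
r(10/3) ≈ 3.26599, r(4) ≈ 3.46410, r(14/3) ≈ 3.65148, r(16/3) ≈ 3.82971, r(6) ≈ 4.00000, r(20/3) ≈ 4.16333, r(22/3) ≈ 4.32049, r(8) ≈ 4.47214, r(26/3) ≈ 4.61880.
Sum = Δs · [r(10/3) + r(4) + r(14/3) + ...].
Sum ≈ 23.85736.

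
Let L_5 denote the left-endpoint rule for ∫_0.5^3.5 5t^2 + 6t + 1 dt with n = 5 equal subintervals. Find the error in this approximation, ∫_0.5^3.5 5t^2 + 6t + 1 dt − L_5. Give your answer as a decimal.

22.5

Exact integral: ∫_0.5^3.5 f(t) dt = 110.25.
L_5 = 87.75.
Error = 110.25 − 87.75 = 22.5.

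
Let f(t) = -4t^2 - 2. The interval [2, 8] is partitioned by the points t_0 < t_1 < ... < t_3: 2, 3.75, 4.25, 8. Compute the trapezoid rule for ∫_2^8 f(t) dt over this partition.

-722.8125

Subinterval widths: 1.75, 0.5, 3.75.
f(2) = -18, f(3.75) = -58.25, f(4.25) = -74.25, f(8) = -258.
On each subinterval the trapezoid contributes (Δt_i/2)·[f(t_{i-1}) + f(t_i)].
Sum = -722.8125.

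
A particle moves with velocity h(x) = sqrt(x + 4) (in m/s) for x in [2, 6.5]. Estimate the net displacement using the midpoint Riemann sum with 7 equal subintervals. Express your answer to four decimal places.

12.8855

Δx = (6.5 − 2)/7 = 9/14.
Midpoints: 65/28, 83/28, 101/28, 4.25, 137/28, 155/28, 173/28.
h(65/28) ≈ 2.5142, h(83/28) ≈ 2.6390, h(101/28) ≈ 2.7581, h(4.25) ≈ 2.8723, h(137/28) ≈ 2.9821, h(155/28) ≈ 3.0880, h(173/28) ≈ 3.1904.
Sum = Δx · [h(65/28) + h(83/28) + h(101/28) + ...].
Sum ≈ 12.8855.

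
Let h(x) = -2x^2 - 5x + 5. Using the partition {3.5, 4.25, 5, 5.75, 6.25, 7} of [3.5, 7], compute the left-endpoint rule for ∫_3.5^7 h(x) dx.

Subinterval widths: 0.75, 0.75, 0.75, 0.5, 0.75.
Left endpoints: 3.5, 4.25, 5, 5.75, 6.25.
h(3.5) = -37, h(4.25) = -52.375, h(5) = -70, h(5.75) = -89.875, h(6.25) = -104.375.
Sum = Σ Δx_i · h(x_i).
Sum = -242.75.

-242.75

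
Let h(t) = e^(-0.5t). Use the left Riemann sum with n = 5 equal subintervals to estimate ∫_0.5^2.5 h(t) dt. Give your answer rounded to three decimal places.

1.086

Δt = (2.5 − 0.5)/5 = 0.4.
Left endpoints: 0.5, 0.9, 1.3, 1.7, 2.1.
h(0.5) ≈ 0.779, h(0.9) ≈ 0.638, h(1.3) ≈ 0.522, h(1.7) ≈ 0.427, h(2.1) ≈ 0.350.
Sum = Δt · [h(0.5) + h(0.9) + h(1.3) + h(1.7) + h(2.1)].
Sum ≈ 1.086.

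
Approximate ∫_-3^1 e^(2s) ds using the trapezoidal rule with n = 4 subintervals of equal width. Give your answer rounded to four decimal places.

Δs = (1 − (-3))/4 = 1.
f(-3) ≈ 0.0025, f(-2) ≈ 0.0183, f(-1) ≈ 0.1353, f(0) ≈ 1.0000, f(1) ≈ 7.3891.
T_4 = (Δs/2)·[f(s_0) + 2f(s_1) + 2f(s_2) + 2f(s_3) + f(s_4)].
Sum ≈ 4.8494.

4.8494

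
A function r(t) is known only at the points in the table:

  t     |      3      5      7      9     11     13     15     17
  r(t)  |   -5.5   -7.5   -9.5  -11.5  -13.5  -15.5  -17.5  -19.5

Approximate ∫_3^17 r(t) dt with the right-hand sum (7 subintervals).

-189

Δt = 2.
Sum = 2·[(-7.5) + (-9.5) + (-11.5) + (-13.5) + (-15.5) + (-17.5) + (-19.5)] = -189.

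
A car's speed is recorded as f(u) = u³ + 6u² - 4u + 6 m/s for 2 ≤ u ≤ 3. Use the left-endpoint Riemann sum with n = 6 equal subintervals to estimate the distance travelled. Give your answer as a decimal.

46.5625

Δu = (3 − 2)/6 = 1/6.
Left endpoints: 2, 13/6, 7/3, 2.5, 8/3, 17/6.
f(2) = 30, f(13/6) = 7705/216, f(7/3) = 1135/27, f(2.5) = 49.125, f(8/3) = 1538/27, f(17/6) = 14165/216.
Sum = Δu · [f(2) + f(13/6) + f(7/3) + ...].
Sum = 46.5625.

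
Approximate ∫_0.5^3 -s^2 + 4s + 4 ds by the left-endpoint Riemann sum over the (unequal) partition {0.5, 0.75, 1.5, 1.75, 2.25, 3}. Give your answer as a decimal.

Subinterval widths: 0.25, 0.75, 0.25, 0.5, 0.75.
Left endpoints: 0.5, 0.75, 1.5, 1.75, 2.25.
f(0.5) = 5.75, f(0.75) = 6.4375, f(1.5) = 7.75, f(1.75) = 7.9375, f(2.25) = 7.9375.
Sum = Σ Δs_i · f(s_i).
Sum = 18.125.

18.125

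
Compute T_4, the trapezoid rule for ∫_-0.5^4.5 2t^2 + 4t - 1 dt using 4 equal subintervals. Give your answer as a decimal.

98.4375

Δt = (4.5 − (-0.5))/4 = 1.25.
f(-0.5) = -2.5, f(0.75) = 3.125, f(2) = 15, f(3.25) = 33.125, f(4.5) = 57.5.
T_4 = (Δt/2)·[f(t_0) + 2f(t_1) + 2f(t_2) + 2f(t_3) + f(t_4)].
Sum = 98.4375.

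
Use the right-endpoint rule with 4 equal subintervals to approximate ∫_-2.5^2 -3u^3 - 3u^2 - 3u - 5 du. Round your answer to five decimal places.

-69.82910

Δu = (2 − (-2.5))/4 = 1.125.
Right endpoints: -1.375, -0.25, 0.875, 2.
f(-1.375) = 641/512, f(-0.25) = -4.390625, f(0.875) = -6109/512, f(2) = -47.
Sum = Δu · [f(-1.375) + f(-0.25) + f(0.875) + f(2)].
Sum ≈ -69.82910.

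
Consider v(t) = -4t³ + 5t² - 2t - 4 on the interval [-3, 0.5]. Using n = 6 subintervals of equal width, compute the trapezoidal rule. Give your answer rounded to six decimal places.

124.865741

Δt = (0.5 − (-3))/6 = 7/12.
v(-3) = 155, v(-29/12) = 9341/108, v(-11/6) = 4441/108, v(-1.25) = 14.125, v(-2/3) = 20/27, v(-1/12) = -205/54, v(0.5) = -4.25.
T_6 = (Δt/2)·[v(t_0) + 2v(t_1) + ... + 2v(t_{5}) + v(t_6)].
Sum ≈ 124.865741.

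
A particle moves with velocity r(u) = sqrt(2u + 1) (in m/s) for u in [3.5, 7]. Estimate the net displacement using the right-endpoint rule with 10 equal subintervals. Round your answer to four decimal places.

Δu = (7 − 3.5)/10 = 0.35.
Right endpoints: 3.85, 4.2, 4.55, 4.9, 5.25, 5.6, 5.95, 6.3, 6.65, 7.
r(3.85) ≈ 2.9496, r(4.2) ≈ 3.0659, r(4.55) ≈ 3.1780, r(4.9) ≈ 3.2863, r(5.25) ≈ 3.3912, r(5.6) ≈ 3.4928, r(5.95) ≈ 3.5917, r(6.3) ≈ 3.6878, r(6.65) ≈ 3.7815, r(7) ≈ 3.8730.
Sum = Δu · [r(3.85) + r(4.2) + r(4.55) + ...].
Sum ≈ 12.0043.

12.0043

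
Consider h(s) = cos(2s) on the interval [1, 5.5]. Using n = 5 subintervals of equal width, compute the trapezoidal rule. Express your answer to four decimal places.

Δs = (5.5 − 1)/5 = 0.9.
h(1) ≈ -0.4161, h(1.9) ≈ -0.7910, h(2.8) ≈ 0.7756, h(3.7) ≈ 0.4385, h(4.6) ≈ -0.9748, h(5.5) ≈ 0.0044.
T_5 = (Δs/2)·[h(s_0) + 2h(s_1) + ... + 2h(s_{4}) + h(s_5)].
Sum ≈ -0.6818.

-0.6818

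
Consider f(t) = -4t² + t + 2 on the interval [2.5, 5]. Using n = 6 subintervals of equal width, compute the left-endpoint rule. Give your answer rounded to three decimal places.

Δt = (5 − 2.5)/6 = 5/12.
Left endpoints: 2.5, 35/12, 10/3, 3.75, 25/6, 55/12.
f(2.5) = -20.5, f(35/12) = -262/9, f(10/3) = -352/9, f(3.75) = -50.5, f(25/6) = -1139/18, f(55/12) = -697/9.
Sum = Δt · [f(2.5) + f(35/12) + f(10/3) + ...].
Sum ≈ -116.644.

-116.644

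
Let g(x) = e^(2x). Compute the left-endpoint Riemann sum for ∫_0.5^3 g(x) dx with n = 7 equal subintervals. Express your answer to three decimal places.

137.247

Δx = (3 − 0.5)/7 = 5/14.
Left endpoints: 0.5, 6/7, 17/14, 11/7, 27/14, 16/7, 37/14.
g(0.5) ≈ 2.718, g(6/7) ≈ 5.553, g(17/14) ≈ 11.343, g(11/7) ≈ 23.170, g(27/14) ≈ 47.330, g(16/7) ≈ 96.682, g(37/14) ≈ 197.495.
Sum = Δx · [g(0.5) + g(6/7) + g(17/14) + ...].
Sum ≈ 137.247.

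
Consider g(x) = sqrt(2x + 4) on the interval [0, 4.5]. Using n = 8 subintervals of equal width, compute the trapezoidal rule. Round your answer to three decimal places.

12.952

Δx = (4.5 − 0)/8 = 0.5625.
g(0) ≈ 2.000, g(0.5625) ≈ 2.264, g(1.125) ≈ 2.500, g(1.6875) ≈ 2.716, g(2.25) ≈ 2.915, g(2.8125) ≈ 3.102, g(3.375) ≈ 3.279, g(3.9375) ≈ 3.446, g(4.5) ≈ 3.606.
T_8 = (Δx/2)·[g(x_0) + 2g(x_1) + ... + 2g(x_{7}) + g(x_8)].
Sum ≈ 12.952.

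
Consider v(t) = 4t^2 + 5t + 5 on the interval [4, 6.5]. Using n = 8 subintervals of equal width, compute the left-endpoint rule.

Δt = (6.5 − 4)/8 = 0.3125.
Left endpoints: 4, 4.3125, 4.625, 4.9375, 5.25, 5.5625, 5.875, 6.1875.
v(4) = 89, v(4.3125) = 100.953125, v(4.625) = 113.6875, v(4.9375) = 127.203125, v(5.25) = 141.5, v(5.5625) = 156.578125, v(5.875) = 172.4375, v(6.1875) = 189.078125.
Sum = Δt · [v(4) + v(4.3125) + v(4.625) + ...].
Sum = 340.76171875.

340.76171875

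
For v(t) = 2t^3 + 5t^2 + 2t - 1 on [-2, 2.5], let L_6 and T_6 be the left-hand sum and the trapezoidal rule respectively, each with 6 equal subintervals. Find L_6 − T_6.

L_6 = 26.0859375.
T_6 = 51.3984375.
L_6 − T_6 = -25.3125.

-25.3125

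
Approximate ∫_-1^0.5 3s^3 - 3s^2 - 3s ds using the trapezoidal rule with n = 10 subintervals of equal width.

-0.73265625

Δs = (0.5 − (-1))/10 = 0.15.
f(-1) = -3, f(-0.85) = -1.459875, f(-0.7) = -0.399, f(-0.55) = 0.243375, f(-0.4) = 0.528, f(-0.25) = 0.515625, f(-0.1) = 0.267, f(0.05) = -0.157125, f(0.2) = -0.696, f(0.35) = -1.288875, f(0.5) = -1.875.
T_10 = (Δs/2)·[f(s_0) + 2f(s_1) + ... + 2f(s_{9}) + f(s_10)].
Sum = -0.73265625.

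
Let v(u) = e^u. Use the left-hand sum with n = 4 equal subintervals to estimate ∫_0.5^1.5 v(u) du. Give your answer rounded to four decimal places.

Δu = (1.5 − 0.5)/4 = 0.25.
Left endpoints: 0.5, 0.75, 1, 1.25.
v(0.5) ≈ 1.6487, v(0.75) ≈ 2.1170, v(1) ≈ 2.7183, v(1.25) ≈ 3.4903.
Sum = Δu · [v(0.5) + v(0.75) + v(1) + v(1.25)].
Sum ≈ 2.4936.

2.4936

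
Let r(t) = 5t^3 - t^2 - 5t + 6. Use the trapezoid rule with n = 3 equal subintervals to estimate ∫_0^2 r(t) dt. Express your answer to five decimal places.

21.40741

Δt = (2 − 0)/3 = 2/3.
r(0) = 6, r(2/3) = 100/27, r(4/3) = 254/27, r(2) = 32.
T_3 = (Δt/2)·[r(t_0) + 2r(t_1) + 2r(t_2) + r(t_3)].
Sum ≈ 21.40741.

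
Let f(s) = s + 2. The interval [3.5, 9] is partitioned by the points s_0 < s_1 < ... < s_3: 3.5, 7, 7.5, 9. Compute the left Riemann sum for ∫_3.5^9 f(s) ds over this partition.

38

Subinterval widths: 3.5, 0.5, 1.5.
Left endpoints: 3.5, 7, 7.5.
f(3.5) = 5.5, f(7) = 9, f(7.5) = 9.5.
Sum = Σ Δs_i · f(s_i).
Sum = 38.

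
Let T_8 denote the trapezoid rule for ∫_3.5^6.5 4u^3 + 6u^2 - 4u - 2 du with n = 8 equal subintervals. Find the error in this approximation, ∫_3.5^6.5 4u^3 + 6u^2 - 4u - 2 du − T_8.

Exact integral: ∫_3.5^6.5 f(u) du = 2032.5.
T_8 = 2037.140625.
Error = 2032.5 − 2037.140625 = -4.640625.

-4.640625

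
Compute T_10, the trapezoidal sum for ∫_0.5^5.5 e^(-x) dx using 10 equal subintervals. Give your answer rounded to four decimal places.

0.6149

Δx = (5.5 − 0.5)/10 = 0.5.
f(0.5) ≈ 0.6065, f(1) ≈ 0.3679, f(1.5) ≈ 0.2231, f(2) ≈ 0.1353, f(2.5) ≈ 0.0821, f(3) ≈ 0.0498, f(3.5) ≈ 0.0302, f(4) ≈ 0.0183, f(4.5) ≈ 0.0111, f(5) ≈ 0.0067, f(5.5) ≈ 0.0041.
T_10 = (Δx/2)·[f(x_0) + 2f(x_1) + ... + 2f(x_{9}) + f(x_10)].
Sum ≈ 0.6149.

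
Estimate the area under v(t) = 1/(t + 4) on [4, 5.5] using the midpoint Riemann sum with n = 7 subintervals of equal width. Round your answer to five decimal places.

0.17184

Δt = (5.5 − 4)/7 = 3/14.
Midpoints: 115/28, 121/28, 127/28, 4.75, 139/28, 145/28, 151/28.
v(115/28) = 28/227, v(121/28) = 28/233, v(127/28) = 28/239, v(4.75) = 4/35, v(139/28) = 28/251, v(145/28) = 28/257, v(151/28) = 28/263.
Sum = Δt · [v(115/28) + v(121/28) + v(127/28) + ...].
Sum ≈ 0.17184.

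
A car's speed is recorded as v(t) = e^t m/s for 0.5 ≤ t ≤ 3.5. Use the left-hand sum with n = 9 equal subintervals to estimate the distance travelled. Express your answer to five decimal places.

26.51310

Δt = (3.5 − 0.5)/9 = 1/3.
Left endpoints: 0.5, 5/6, 7/6, 1.5, 11/6, 13/6, 2.5, 17/6, 19/6.
v(0.5) ≈ 1.64872, v(5/6) ≈ 2.30098, v(7/6) ≈ 3.21127, v(1.5) ≈ 4.48169, v(11/6) ≈ 6.25470, v(13/6) ≈ 8.72914, v(2.5) ≈ 12.18249, v(17/6) ≈ 17.00204, v(19/6) ≈ 23.72826.
Sum = Δt · [v(0.5) + v(5/6) + v(7/6) + ...].
Sum ≈ 26.51310.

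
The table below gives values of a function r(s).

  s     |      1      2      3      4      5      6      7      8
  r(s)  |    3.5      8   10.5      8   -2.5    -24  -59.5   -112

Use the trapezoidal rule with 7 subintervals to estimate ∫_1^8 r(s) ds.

Δs = 1.
T_7 = (1/2)·[3.5 + 2·8 + 2·10.5 + 2·8 + 2·(-2.5) + 2·(-24) + 2·(-59.5) + (-112)] = -113.75.

-113.75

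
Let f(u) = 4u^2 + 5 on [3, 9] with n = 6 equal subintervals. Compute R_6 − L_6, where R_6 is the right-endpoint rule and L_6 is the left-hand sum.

288

R_6 = 1114.
L_6 = 826.
R_6 − L_6 = 288.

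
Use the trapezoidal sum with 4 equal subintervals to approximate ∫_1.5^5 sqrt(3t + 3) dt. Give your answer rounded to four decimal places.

12.3939

Δt = (5 − 1.5)/4 = 0.875.
f(1.5) ≈ 2.7386, f(2.375) ≈ 3.1820, f(3.25) ≈ 3.5707, f(4.125) ≈ 3.9211, f(5) ≈ 4.2426.
T_4 = (Δt/2)·[f(t_0) + 2f(t_1) + 2f(t_2) + 2f(t_3) + f(t_4)].
Sum ≈ 12.3939.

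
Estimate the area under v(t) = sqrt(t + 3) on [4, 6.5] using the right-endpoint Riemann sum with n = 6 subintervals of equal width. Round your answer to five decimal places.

Δt = (6.5 − 4)/6 = 5/12.
Right endpoints: 53/12, 29/6, 5.25, 17/3, 73/12, 6.5.
v(53/12) ≈ 2.72336, v(29/6) ≈ 2.79881, v(5.25) ≈ 2.87228, v(17/3) ≈ 2.94392, v(73/12) ≈ 3.01386, v(6.5) ≈ 3.08221.
Sum = Δt · [v(53/12) + v(29/6) + v(5.25) + ...].
Sum ≈ 7.26435.

7.26435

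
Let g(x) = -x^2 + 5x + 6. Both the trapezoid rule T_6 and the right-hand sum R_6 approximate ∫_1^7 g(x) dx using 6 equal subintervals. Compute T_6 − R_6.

9

T_6 = 41.
R_6 = 32.
T_6 − R_6 = 9.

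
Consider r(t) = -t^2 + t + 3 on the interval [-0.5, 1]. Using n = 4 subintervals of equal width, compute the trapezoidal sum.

4.46484375

Δt = (1 − (-0.5))/4 = 0.375.
r(-0.5) = 2.25, r(-0.125) = 2.859375, r(0.25) = 3.1875, r(0.625) = 3.234375, r(1) = 3.
T_4 = (Δt/2)·[r(t_0) + 2r(t_1) + 2r(t_2) + 2r(t_3) + r(t_4)].
Sum = 4.46484375.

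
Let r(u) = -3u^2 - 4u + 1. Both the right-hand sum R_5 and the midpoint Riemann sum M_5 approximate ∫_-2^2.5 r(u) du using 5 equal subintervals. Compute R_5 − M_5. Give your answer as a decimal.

R_5 = -36.585.
M_5 = -22.71375.
R_5 − M_5 = -13.87125.

-13.87125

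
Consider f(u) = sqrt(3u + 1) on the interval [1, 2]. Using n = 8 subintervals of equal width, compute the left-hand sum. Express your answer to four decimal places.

2.2972

Δu = (2 − 1)/8 = 0.125.
Left endpoints: 1, 1.125, 1.25, 1.375, 1.5, 1.625, 1.75, 1.875.
f(1) ≈ 2.0000, f(1.125) ≈ 2.0917, f(1.25) ≈ 2.1794, f(1.375) ≈ 2.2638, f(1.5) ≈ 2.3452, f(1.625) ≈ 2.4238, f(1.75) ≈ 2.5000, f(1.875) ≈ 2.5739.
Sum = Δu · [f(1) + f(1.125) + f(1.25) + ...].
Sum ≈ 2.2972.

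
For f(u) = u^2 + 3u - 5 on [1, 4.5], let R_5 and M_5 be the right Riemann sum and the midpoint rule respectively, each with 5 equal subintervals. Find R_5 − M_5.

10.84125

R_5 = 52.115.
M_5 = 41.27375.
R_5 − M_5 = 10.84125.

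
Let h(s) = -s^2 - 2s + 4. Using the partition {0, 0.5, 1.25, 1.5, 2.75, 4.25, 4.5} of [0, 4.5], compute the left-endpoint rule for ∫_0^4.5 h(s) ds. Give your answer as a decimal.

Subinterval widths: 0.5, 0.75, 0.25, 1.25, 1.5, 0.25.
Left endpoints: 0, 0.5, 1.25, 1.5, 2.75, 4.25.
h(0) = 4, h(0.5) = 2.75, h(1.25) = -0.0625, h(1.5) = -1.25, h(2.75) = -9.0625, h(4.25) = -22.5625.
Sum = Σ Δs_i · h(s_i).
Sum = -16.75.

-16.75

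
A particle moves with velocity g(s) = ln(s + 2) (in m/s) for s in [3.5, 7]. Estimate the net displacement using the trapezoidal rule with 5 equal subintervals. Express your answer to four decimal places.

Δs = (7 − 3.5)/5 = 0.7.
g(3.5) ≈ 1.7047, g(4.2) ≈ 1.8245, g(4.9) ≈ 1.9315, g(5.6) ≈ 2.0281, g(6.3) ≈ 2.1163, g(7) ≈ 2.1972.
T_5 = (Δs/2)·[g(s_0) + 2g(s_1) + ... + 2g(s_{4}) + g(s_5)].
Sum ≈ 6.8960.

6.8960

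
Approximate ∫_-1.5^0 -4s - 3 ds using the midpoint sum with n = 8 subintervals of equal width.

Δs = (0 − (-1.5))/8 = 0.1875.
Midpoints: -1.40625, -1.21875, -1.03125, -0.84375, -0.65625, -0.46875, -0.28125, -0.09375.
f(-1.40625) = 2.625, f(-1.21875) = 1.875, f(-1.03125) = 1.125, f(-0.84375) = 0.375, f(-0.65625) = -0.375, f(-0.46875) = -1.125, f(-0.28125) = -1.875, f(-0.09375) = -2.625.
Sum = Δs · [f(-1.40625) + f(-1.21875) + f(-1.03125) + ...].
Sum = 0.

0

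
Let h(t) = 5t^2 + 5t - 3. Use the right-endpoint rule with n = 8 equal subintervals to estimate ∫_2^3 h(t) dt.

43.0546875

Δt = (3 − 2)/8 = 0.125.
Right endpoints: 2.125, 2.25, 2.375, 2.5, 2.625, 2.75, 2.875, 3.
h(2.125) = 30.203125, h(2.25) = 33.5625, h(2.375) = 37.078125, h(2.5) = 40.75, h(2.625) = 44.578125, h(2.75) = 48.5625, h(2.875) = 52.703125, h(3) = 57.
Sum = Δt · [h(2.125) + h(2.25) + h(2.375) + ...].
Sum = 43.0546875.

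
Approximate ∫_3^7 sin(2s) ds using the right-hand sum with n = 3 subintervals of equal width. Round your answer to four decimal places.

Δs = (7 − 3)/3 = 4/3.
Right endpoints: 13/3, 17/3, 7.
f(13/3) ≈ 0.6876, f(17/3) ≈ -0.9435, f(7) ≈ 0.9906.
Sum = Δs · [f(13/3) + f(17/3) + f(7)].
Sum ≈ 0.9795.

0.9795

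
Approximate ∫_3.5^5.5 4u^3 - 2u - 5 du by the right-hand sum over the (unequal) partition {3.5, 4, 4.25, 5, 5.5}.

Subinterval widths: 0.5, 0.25, 0.75, 0.5.
Right endpoints: 4, 4.25, 5, 5.5.
f(4) = 243, f(4.25) = 293.5625, f(5) = 485, f(5.5) = 649.5.
Sum = Σ Δu_i · f(u_i).
Sum = 883.390625.

883.390625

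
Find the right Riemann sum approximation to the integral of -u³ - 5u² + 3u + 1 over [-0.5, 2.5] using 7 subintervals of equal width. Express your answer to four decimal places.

-32.6097

Δu = (2.5 − (-0.5))/7 = 3/7.
Right endpoints: -1/14, 5/14, 11/14, 17/14, 23/14, 29/14, 2.5.
f(-1/14) = 2087/2744, f(5/14) = 3809/2744, f(11/14) = -589/2744, f(17/14) = -12403/2744, f(23/14) = -32929/2744, f(29/14) = -63463/2744, f(2.5) = -38.375.
Sum = Δu · [f(-1/14) + f(5/14) + f(11/14) + ...].
Sum ≈ -32.6097.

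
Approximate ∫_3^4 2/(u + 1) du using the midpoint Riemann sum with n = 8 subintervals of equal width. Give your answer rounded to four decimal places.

0.4463

Δu = (4 − 3)/8 = 0.125.
Midpoints: 3.0625, 3.1875, 3.3125, 3.4375, 3.5625, 3.6875, 3.8125, 3.9375.
f(3.0625) = 32/65, f(3.1875) = 32/67, f(3.3125) = 32/69, f(3.4375) = 32/71, f(3.5625) = 32/73, f(3.6875) = 32/75, f(3.8125) = 32/77, f(3.9375) = 32/79.
Sum = Δu · [f(3.0625) + f(3.1875) + f(3.3125) + ...].
Sum ≈ 0.4463.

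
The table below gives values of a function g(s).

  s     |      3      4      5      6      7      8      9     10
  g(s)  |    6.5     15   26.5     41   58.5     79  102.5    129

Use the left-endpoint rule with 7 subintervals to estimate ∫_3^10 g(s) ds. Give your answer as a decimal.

Δs = 1.
Sum = 1·[6.5 + 15 + 26.5 + 41 + 58.5 + 79 + 102.5] = 329.

329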